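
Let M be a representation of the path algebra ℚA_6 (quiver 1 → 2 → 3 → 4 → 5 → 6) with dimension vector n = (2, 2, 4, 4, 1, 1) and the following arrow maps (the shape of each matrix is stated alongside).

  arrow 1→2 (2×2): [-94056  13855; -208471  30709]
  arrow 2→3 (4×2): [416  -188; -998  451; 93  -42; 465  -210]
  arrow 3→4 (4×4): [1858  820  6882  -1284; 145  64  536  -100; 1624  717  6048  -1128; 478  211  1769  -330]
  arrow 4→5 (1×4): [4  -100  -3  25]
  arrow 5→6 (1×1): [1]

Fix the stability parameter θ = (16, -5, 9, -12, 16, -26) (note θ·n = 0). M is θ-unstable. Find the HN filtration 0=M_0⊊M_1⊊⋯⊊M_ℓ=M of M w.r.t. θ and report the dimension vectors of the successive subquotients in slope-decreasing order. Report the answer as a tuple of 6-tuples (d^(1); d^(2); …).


Barcode: M ≅ I[1,4], I[1,6], I[3,4]^2. HN layers by μ_θ (3 steps, strictly decreasing):
  μ^(1)=2; μ^(2)=-1/3; μ^(3)=-3/2

((1, 1, 1, 1, 0, 0); (1, 1, 1, 1, 1, 1); (0, 0, 2, 2, 0, 0))


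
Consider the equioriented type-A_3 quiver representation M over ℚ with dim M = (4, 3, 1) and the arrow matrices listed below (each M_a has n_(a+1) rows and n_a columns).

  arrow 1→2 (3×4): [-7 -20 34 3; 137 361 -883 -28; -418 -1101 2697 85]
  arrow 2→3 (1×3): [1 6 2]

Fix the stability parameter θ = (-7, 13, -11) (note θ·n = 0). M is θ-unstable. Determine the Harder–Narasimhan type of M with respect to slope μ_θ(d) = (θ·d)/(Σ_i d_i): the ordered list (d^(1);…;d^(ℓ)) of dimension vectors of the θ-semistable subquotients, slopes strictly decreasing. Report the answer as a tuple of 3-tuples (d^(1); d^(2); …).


Interval decomposition of M: I[1,1], I[1,2]^2, I[1,3].
HN type (ℓ=3): μ^(1)=13; μ^(2)=1; μ^(3)=-7

((0, 2, 0); (0, 1, 1); (4, 0, 0))


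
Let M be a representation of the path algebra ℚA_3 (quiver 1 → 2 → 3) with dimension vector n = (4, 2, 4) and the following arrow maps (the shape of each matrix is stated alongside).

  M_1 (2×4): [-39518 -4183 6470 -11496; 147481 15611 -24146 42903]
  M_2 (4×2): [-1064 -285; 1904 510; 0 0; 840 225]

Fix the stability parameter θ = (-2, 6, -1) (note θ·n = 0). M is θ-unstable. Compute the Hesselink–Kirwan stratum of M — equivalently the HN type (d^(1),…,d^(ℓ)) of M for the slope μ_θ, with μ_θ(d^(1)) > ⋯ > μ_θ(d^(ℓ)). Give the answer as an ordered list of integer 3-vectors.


Interval decomposition of M: I[1,1]^2, I[1,2], I[1,3], I[3,3]^3.
HN type (ℓ=4): μ^(1)=6; μ^(2)=5/2; μ^(3)=-1; μ^(4)=-2

((0, 1, 0); (0, 1, 1); (0, 0, 3); (4, 0, 0))


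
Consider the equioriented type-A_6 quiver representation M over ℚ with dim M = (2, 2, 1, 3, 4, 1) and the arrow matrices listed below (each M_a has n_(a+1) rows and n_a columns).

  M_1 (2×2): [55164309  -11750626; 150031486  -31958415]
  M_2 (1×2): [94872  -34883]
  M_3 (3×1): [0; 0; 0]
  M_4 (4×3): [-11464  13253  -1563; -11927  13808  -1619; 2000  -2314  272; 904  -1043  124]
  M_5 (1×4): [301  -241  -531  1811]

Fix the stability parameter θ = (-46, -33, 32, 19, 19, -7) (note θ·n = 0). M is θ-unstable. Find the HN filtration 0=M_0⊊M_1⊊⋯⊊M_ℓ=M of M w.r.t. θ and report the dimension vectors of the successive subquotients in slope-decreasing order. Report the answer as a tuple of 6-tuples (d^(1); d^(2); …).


Interval decomposition of M: I[1,2], I[1,3], I[4,5]^2, I[4,6], I[5,5].
HN type (ℓ=5): μ^(1)=32; μ^(2)=19; μ^(3)=31/3; μ^(4)=-33; μ^(5)=-46

((0, 0, 1, 0, 0, 0); (0, 0, 0, 2, 3, 0); (0, 0, 0, 1, 1, 1); (0, 2, 0, 0, 0, 0); (2, 0, 0, 0, 0, 0))


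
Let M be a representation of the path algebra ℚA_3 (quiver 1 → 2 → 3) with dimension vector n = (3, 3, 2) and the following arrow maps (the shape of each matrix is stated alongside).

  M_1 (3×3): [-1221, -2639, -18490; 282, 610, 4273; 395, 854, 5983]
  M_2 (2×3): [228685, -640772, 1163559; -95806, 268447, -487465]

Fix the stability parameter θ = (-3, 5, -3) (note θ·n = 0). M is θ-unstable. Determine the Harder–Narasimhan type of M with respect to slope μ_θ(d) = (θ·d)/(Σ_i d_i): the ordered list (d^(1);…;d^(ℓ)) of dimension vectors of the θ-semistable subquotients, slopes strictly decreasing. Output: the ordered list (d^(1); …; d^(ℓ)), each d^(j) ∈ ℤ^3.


Via rank(M_{q-1}∘⋯∘M_p): M ≅ I[1,2], I[1,3]^2.
μ_θ-semistable layers: μ^(1)=5; μ^(2)=1; μ^(3)=-3

((0, 1, 0); (0, 2, 2); (3, 0, 0))


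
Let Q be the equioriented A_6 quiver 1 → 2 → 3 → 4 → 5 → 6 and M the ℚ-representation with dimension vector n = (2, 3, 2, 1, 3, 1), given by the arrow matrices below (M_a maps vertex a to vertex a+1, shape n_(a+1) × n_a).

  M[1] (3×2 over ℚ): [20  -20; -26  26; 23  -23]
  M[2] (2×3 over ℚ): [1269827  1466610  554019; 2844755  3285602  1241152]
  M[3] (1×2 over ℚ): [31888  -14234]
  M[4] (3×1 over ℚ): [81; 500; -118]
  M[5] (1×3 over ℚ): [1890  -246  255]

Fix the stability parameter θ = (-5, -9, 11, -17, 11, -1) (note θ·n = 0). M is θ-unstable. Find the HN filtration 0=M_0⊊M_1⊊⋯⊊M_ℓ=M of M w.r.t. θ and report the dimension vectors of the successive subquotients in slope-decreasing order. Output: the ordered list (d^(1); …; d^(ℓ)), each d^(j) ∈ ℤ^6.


Interval decomposition of M: I[1,1], I[1,3], I[2,2], I[2,5], I[5,5], I[5,6].
HN type (ℓ=6): μ^(1)=11; μ^(2)=5; μ^(3)=-3; μ^(4)=-5; μ^(5)=-7; μ^(6)=-9

((0, 0, 1, 0, 2, 0); (0, 0, 0, 0, 1, 1); (0, 0, 1, 1, 0, 0); (1, 0, 0, 0, 0, 0); (1, 1, 0, 0, 0, 0); (0, 2, 0, 0, 0, 0))


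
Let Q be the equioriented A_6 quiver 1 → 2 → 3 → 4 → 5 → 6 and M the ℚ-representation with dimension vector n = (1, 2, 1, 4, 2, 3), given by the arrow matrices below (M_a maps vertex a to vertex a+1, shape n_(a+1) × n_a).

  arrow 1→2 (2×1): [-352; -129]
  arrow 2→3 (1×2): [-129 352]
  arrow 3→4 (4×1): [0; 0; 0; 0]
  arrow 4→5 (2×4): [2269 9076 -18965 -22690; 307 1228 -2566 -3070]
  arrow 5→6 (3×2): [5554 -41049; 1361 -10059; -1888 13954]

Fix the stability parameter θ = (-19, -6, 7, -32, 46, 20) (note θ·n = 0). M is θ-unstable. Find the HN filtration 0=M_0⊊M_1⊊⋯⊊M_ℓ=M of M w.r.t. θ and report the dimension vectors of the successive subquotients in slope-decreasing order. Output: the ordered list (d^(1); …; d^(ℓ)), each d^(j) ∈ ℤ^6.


Interval decomposition of M: I[1,2], I[2,3], I[4,4]^2, I[4,6]^2, I[6,6].
HN type (ℓ=6): μ^(1)=33; μ^(2)=20; μ^(3)=7; μ^(4)=-6; μ^(5)=-19; μ^(6)=-32

((0, 0, 0, 0, 2, 2); (0, 0, 0, 0, 0, 1); (0, 0, 1, 0, 0, 0); (0, 2, 0, 0, 0, 0); (1, 0, 0, 0, 0, 0); (0, 0, 0, 4, 0, 0))


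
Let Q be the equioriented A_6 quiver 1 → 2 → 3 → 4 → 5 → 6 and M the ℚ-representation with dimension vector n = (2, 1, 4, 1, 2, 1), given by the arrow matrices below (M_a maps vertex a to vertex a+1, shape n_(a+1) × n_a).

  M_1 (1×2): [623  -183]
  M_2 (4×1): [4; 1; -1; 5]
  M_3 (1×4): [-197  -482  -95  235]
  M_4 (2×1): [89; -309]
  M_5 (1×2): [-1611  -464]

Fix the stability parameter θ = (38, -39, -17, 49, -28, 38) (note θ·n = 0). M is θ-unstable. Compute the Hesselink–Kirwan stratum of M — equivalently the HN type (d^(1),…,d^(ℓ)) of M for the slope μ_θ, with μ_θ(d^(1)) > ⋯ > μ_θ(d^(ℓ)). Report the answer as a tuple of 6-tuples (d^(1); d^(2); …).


Via rank(M_{q-1}∘⋯∘M_p): M ≅ I[1,1], I[1,3], I[3,3]^2, I[3,6], I[5,5].
μ_θ-semistable layers: μ^(1)=38; μ^(2)=21/2; μ^(3)=-6; μ^(4)=-17; μ^(5)=-28

((1, 0, 0, 0, 0, 1); (0, 0, 0, 1, 1, 0); (1, 1, 1, 0, 0, 0); (0, 0, 3, 0, 0, 0); (0, 0, 0, 0, 1, 0))


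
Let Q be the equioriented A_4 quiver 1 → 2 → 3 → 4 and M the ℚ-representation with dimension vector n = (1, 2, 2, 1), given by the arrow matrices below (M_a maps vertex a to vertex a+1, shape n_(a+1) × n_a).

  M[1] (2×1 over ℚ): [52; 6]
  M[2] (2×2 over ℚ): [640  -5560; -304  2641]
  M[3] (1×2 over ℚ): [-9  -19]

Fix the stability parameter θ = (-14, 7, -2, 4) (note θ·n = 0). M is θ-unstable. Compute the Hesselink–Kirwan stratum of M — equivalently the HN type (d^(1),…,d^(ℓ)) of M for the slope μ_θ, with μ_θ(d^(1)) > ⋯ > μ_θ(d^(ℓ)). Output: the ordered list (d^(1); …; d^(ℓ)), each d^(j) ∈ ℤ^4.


Via rank(M_{q-1}∘⋯∘M_p): M ≅ I[1,4], I[2,2], I[3,3].
μ_θ-semistable layers: μ^(1)=7; μ^(2)=4; μ^(3)=5/2; μ^(4)=-2; μ^(5)=-14

((0, 1, 0, 0); (0, 0, 0, 1); (0, 1, 1, 0); (0, 0, 1, 0); (1, 0, 0, 0))


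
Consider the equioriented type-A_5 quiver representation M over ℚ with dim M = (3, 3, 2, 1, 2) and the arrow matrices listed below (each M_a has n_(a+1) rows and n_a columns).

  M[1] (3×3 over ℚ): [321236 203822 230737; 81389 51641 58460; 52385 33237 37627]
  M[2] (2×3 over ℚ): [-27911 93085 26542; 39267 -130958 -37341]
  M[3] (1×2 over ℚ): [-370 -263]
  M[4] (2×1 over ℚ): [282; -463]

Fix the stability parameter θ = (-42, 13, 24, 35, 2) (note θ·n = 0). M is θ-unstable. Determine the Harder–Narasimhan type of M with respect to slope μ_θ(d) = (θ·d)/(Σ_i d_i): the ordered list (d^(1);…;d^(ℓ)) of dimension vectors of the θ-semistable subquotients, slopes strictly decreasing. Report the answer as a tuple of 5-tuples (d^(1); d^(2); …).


Via rank(M_{q-1}∘⋯∘M_p): M ≅ I[1,2], I[1,3], I[1,5], I[5,5].
μ_θ-semistable layers: μ^(1)=24; μ^(2)=61/3; μ^(3)=13; μ^(4)=2; μ^(5)=-42

((0, 0, 1, 0, 0); (0, 0, 1, 1, 1); (0, 3, 0, 0, 0); (0, 0, 0, 0, 1); (3, 0, 0, 0, 0))


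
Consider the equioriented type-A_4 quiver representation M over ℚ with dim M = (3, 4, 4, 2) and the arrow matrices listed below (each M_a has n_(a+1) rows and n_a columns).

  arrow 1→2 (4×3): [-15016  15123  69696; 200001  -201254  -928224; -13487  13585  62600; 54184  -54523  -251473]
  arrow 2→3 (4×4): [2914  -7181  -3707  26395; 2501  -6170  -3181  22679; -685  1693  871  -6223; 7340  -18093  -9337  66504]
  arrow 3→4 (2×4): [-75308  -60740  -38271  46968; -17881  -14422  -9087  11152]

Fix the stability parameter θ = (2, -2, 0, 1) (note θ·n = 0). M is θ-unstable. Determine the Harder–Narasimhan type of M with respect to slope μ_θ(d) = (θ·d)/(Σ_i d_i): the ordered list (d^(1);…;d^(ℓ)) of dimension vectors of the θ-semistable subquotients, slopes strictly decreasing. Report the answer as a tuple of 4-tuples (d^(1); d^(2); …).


Interval decomposition of M: I[1,3], I[1,4]^2, I[2,3].
HN type (ℓ=3): μ^(1)=1; μ^(2)=0; μ^(3)=-2

((0, 0, 0, 2); (3, 3, 4, 0); (0, 1, 0, 0))


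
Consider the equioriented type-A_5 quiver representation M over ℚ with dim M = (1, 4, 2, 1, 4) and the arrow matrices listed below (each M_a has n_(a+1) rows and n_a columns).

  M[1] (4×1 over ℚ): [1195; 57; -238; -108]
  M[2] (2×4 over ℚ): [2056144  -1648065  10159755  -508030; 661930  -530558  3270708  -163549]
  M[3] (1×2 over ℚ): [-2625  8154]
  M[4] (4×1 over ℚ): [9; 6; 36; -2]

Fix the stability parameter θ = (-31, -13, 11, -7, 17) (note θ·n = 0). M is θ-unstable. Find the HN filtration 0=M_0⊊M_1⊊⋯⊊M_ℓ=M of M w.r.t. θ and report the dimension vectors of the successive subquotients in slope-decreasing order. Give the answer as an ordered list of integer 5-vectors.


Barcode: M ≅ I[1,5], I[2,2]^2, I[2,3], I[5,5]^3. HN layers by μ_θ (5 steps, strictly decreasing):
  μ^(1)=17; μ^(2)=11; μ^(3)=2; μ^(4)=-13; μ^(5)=-31

((0, 0, 0, 0, 4); (0, 0, 1, 0, 0); (0, 0, 1, 1, 0); (0, 4, 0, 0, 0); (1, 0, 0, 0, 0))


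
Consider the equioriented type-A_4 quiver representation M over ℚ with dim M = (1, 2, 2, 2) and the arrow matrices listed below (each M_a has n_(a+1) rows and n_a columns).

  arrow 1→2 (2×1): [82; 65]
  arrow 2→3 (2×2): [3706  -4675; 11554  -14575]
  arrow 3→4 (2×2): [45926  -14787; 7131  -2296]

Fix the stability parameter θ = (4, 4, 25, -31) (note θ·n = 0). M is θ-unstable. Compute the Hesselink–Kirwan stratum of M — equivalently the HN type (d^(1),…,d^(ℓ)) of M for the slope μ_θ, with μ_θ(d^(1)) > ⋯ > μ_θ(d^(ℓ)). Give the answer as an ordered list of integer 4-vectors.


Via rank(M_{q-1}∘⋯∘M_p): M ≅ I[1,4], I[2,2], I[3,4].
μ_θ-semistable layers: μ^(1)=4; μ^(2)=1/2; μ^(3)=-3

((0, 1, 0, 0); (1, 1, 1, 1); (0, 0, 1, 1))


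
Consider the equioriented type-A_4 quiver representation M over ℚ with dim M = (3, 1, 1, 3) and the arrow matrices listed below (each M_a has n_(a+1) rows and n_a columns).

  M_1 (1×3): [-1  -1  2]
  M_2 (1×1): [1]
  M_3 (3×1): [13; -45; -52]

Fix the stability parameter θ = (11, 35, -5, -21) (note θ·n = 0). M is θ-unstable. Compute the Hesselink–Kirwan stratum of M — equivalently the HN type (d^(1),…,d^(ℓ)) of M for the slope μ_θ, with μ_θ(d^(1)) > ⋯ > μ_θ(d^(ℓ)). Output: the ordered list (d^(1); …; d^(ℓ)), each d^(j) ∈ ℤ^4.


Via rank(M_{q-1}∘⋯∘M_p): M ≅ I[1,1]^2, I[1,4], I[4,4]^2.
μ_θ-semistable layers: μ^(1)=11; μ^(2)=5; μ^(3)=-21

((2, 0, 0, 0); (1, 1, 1, 1); (0, 0, 0, 2))


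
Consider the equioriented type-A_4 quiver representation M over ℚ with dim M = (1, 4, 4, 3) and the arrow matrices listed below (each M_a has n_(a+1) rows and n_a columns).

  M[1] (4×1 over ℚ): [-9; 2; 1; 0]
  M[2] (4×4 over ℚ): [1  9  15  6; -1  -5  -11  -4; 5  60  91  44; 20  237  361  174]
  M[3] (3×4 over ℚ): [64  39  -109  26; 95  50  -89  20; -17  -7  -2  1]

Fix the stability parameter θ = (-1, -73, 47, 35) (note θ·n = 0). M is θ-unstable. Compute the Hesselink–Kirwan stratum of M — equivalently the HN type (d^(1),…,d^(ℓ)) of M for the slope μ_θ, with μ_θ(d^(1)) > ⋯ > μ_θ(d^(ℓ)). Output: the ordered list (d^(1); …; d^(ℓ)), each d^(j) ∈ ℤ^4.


Barcode: M ≅ I[1,4], I[2,3], I[2,4]^2. HN layers by μ_θ (4 steps, strictly decreasing):
  μ^(1)=47; μ^(2)=41; μ^(3)=-37; μ^(4)=-73

((0, 0, 1, 0); (0, 0, 3, 3); (1, 1, 0, 0); (0, 3, 0, 0))


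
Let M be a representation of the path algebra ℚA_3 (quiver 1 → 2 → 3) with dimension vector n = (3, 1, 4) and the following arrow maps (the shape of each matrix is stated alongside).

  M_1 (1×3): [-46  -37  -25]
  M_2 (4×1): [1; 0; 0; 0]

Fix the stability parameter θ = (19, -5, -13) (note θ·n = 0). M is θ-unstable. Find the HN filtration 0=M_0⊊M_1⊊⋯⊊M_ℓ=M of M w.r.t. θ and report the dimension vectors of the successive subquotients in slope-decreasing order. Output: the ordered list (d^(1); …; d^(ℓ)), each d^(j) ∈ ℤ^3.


Via rank(M_{q-1}∘⋯∘M_p): M ≅ I[1,1]^2, I[1,3], I[3,3]^3.
μ_θ-semistable layers: μ^(1)=19; μ^(2)=1/3; μ^(3)=-13

((2, 0, 0); (1, 1, 1); (0, 0, 3))


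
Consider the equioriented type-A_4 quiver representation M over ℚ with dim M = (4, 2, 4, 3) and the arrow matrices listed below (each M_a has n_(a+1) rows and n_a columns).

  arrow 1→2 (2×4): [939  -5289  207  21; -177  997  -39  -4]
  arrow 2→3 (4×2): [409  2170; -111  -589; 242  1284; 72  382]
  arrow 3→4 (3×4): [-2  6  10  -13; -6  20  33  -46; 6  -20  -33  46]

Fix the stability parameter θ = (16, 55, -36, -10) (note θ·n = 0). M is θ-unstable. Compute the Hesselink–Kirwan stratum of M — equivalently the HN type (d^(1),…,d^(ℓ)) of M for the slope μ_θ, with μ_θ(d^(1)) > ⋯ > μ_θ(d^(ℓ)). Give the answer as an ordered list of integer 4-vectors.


Interval decomposition of M: I[1,1]^2, I[1,3]^2, I[3,4]^2, I[4,4].
HN type (ℓ=4): μ^(1)=16; μ^(2)=35/3; μ^(3)=-10; μ^(4)=-36

((2, 0, 0, 0); (2, 2, 2, 0); (0, 0, 0, 3); (0, 0, 2, 0))


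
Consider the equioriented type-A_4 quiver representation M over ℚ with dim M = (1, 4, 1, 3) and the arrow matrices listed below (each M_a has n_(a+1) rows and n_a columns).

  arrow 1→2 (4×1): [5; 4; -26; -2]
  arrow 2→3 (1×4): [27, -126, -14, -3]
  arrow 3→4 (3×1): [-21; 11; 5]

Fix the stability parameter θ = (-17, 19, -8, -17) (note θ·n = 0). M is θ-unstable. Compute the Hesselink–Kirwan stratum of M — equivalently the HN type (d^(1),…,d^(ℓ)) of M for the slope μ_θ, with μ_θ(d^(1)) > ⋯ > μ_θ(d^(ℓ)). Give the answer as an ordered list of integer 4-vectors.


Interval decomposition of M: I[1,4], I[2,2]^3, I[4,4]^2.
HN type (ℓ=3): μ^(1)=19; μ^(2)=-2; μ^(3)=-17

((0, 3, 0, 0); (0, 1, 1, 1); (1, 0, 0, 2))


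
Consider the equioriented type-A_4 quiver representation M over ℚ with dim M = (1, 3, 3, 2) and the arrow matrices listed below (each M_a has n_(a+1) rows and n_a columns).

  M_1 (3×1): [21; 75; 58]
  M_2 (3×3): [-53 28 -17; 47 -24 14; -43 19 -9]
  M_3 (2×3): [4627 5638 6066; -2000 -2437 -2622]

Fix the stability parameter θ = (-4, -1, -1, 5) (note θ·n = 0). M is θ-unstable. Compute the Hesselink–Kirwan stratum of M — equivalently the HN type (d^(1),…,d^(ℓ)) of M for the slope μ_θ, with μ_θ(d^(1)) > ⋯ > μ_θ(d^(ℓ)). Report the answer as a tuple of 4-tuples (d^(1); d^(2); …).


Via rank(M_{q-1}∘⋯∘M_p): M ≅ I[1,4], I[2,3], I[2,4].
μ_θ-semistable layers: μ^(1)=5; μ^(2)=-1; μ^(3)=-4

((0, 0, 0, 2); (0, 3, 3, 0); (1, 0, 0, 0))


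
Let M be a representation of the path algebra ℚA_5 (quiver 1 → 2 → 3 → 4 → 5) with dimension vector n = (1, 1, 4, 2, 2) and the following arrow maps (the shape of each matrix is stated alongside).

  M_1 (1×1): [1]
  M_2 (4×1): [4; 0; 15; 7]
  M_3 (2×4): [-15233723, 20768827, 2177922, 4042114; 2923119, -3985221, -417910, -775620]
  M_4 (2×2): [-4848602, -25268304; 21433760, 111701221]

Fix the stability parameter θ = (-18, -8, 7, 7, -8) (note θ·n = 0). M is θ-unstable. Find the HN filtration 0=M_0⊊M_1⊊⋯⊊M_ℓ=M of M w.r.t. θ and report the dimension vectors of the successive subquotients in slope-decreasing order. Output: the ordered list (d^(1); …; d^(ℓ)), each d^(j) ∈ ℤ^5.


Via rank(M_{q-1}∘⋯∘M_p): M ≅ I[1,5], I[3,3]^2, I[3,5].
μ_θ-semistable layers: μ^(1)=7; μ^(2)=2; μ^(3)=-8; μ^(4)=-18

((0, 0, 2, 0, 0); (0, 0, 2, 2, 2); (0, 1, 0, 0, 0); (1, 0, 0, 0, 0))


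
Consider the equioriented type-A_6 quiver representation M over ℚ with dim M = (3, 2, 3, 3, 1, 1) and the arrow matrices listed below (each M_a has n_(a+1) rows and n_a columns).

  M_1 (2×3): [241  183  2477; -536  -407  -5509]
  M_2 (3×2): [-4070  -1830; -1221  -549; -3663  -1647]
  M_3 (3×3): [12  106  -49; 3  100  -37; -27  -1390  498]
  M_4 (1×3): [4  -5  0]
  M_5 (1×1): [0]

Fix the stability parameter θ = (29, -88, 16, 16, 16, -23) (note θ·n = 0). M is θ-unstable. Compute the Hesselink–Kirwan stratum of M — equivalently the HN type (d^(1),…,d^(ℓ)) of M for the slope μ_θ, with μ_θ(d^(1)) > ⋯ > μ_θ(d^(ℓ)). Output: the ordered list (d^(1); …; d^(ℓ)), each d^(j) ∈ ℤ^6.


Interval decomposition of M: I[1,1], I[1,2], I[1,5], I[3,3], I[3,4], I[4,4], I[6,6].
HN type (ℓ=4): μ^(1)=29; μ^(2)=16; μ^(3)=-23; μ^(4)=-59/2

((1, 0, 0, 0, 0, 0); (0, 0, 3, 3, 1, 0); (0, 0, 0, 0, 0, 1); (2, 2, 0, 0, 0, 0))


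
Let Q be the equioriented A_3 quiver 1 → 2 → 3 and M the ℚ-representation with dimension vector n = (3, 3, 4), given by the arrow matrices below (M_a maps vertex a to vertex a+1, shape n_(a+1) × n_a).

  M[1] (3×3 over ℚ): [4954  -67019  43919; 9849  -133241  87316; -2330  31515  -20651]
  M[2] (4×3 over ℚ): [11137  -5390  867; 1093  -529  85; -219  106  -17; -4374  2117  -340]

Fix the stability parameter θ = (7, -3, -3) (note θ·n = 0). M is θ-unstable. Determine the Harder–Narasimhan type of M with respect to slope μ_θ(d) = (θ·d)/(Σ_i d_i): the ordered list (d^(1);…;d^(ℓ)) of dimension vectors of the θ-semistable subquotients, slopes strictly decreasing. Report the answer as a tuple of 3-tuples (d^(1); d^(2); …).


Interval decomposition of M: I[1,2], I[1,3]^2, I[3,3]^2.
HN type (ℓ=3): μ^(1)=2; μ^(2)=1/3; μ^(3)=-3

((1, 1, 0); (2, 2, 2); (0, 0, 2))


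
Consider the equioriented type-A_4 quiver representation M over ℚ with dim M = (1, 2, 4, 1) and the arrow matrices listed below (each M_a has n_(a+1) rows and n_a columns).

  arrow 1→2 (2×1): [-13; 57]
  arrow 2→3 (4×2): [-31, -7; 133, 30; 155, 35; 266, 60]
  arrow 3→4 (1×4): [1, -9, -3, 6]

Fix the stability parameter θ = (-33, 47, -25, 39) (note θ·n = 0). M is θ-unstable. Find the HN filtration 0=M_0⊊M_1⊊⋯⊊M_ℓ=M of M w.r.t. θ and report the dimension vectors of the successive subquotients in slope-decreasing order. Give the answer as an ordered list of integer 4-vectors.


Via rank(M_{q-1}∘⋯∘M_p): M ≅ I[1,4], I[2,3], I[3,3]^2.
μ_θ-semistable layers: μ^(1)=39; μ^(2)=11; μ^(3)=-25; μ^(4)=-33

((0, 0, 0, 1); (0, 2, 2, 0); (0, 0, 2, 0); (1, 0, 0, 0))


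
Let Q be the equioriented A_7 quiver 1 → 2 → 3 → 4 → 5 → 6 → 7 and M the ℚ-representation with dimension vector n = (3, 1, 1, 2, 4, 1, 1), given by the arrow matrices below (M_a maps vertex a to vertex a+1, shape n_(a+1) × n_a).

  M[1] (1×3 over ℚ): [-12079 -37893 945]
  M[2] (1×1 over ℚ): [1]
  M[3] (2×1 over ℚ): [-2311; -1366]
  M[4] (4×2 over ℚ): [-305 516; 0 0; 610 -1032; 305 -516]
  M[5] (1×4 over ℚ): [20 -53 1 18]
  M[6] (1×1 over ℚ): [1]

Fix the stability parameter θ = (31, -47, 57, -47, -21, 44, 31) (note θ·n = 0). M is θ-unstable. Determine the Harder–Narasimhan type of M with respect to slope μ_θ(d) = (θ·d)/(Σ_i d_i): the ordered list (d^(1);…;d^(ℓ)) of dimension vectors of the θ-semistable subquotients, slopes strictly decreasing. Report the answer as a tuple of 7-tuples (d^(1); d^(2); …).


Barcode: M ≅ I[1,1]^2, I[1,5], I[4,4], I[5,5]^2, I[5,7]. HN layers by μ_θ (6 steps, strictly decreasing):
  μ^(1)=75/2; μ^(2)=31; μ^(3)=-11/3; μ^(4)=-8; μ^(5)=-21; μ^(6)=-47

((0, 0, 0, 0, 0, 1, 1); (2, 0, 0, 0, 0, 0, 0); (0, 0, 1, 1, 1, 0, 0); (1, 1, 0, 0, 0, 0, 0); (0, 0, 0, 0, 3, 0, 0); (0, 0, 0, 1, 0, 0, 0))


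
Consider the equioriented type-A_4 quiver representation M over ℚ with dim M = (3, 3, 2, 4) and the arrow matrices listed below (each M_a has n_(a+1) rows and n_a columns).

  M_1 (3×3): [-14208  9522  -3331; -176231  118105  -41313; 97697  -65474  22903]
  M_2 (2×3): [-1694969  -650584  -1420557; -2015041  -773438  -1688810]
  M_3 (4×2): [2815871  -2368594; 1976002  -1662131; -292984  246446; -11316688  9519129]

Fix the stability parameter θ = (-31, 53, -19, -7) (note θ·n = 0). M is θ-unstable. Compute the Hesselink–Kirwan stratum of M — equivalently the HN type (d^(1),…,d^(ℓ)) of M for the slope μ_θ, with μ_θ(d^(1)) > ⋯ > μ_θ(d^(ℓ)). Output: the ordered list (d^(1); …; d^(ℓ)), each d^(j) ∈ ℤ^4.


Barcode: M ≅ I[1,2], I[1,4]^2, I[4,4]^2. HN layers by μ_θ (4 steps, strictly decreasing):
  μ^(1)=53; μ^(2)=9; μ^(3)=-7; μ^(4)=-31

((0, 1, 0, 0); (0, 2, 2, 2); (0, 0, 0, 2); (3, 0, 0, 0))


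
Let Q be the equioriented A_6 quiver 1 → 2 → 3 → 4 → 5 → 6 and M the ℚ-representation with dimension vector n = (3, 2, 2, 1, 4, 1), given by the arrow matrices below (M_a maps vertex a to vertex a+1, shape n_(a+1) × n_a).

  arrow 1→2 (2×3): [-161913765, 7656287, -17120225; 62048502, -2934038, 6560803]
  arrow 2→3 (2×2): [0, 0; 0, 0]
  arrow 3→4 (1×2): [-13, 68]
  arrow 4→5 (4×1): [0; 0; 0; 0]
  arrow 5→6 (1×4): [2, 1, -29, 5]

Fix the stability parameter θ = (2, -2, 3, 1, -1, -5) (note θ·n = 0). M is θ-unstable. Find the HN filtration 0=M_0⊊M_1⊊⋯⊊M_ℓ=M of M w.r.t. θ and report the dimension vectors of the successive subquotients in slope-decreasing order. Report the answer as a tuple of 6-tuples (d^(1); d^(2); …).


Barcode: M ≅ I[1,1], I[1,2]^2, I[3,3], I[3,4], I[5,5]^3, I[5,6]. HN layers by μ_θ (5 steps, strictly decreasing):
  μ^(1)=3; μ^(2)=2; μ^(3)=0; μ^(4)=-1; μ^(5)=-3

((0, 0, 1, 0, 0, 0); (1, 0, 1, 1, 0, 0); (2, 2, 0, 0, 0, 0); (0, 0, 0, 0, 3, 0); (0, 0, 0, 0, 1, 1))


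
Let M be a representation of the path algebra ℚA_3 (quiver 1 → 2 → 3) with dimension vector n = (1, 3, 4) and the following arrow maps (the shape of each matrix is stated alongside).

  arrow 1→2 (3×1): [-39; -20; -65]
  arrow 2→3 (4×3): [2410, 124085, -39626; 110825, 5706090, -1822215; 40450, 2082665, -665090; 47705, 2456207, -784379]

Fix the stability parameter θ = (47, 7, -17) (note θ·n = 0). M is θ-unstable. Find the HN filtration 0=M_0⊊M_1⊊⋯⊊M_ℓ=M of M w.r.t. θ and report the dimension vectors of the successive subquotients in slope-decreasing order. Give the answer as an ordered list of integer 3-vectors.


Barcode: M ≅ I[1,2], I[2,3]^2, I[3,3]^2. HN layers by μ_θ (3 steps, strictly decreasing):
  μ^(1)=27; μ^(2)=-5; μ^(3)=-17

((1, 1, 0); (0, 2, 2); (0, 0, 2))


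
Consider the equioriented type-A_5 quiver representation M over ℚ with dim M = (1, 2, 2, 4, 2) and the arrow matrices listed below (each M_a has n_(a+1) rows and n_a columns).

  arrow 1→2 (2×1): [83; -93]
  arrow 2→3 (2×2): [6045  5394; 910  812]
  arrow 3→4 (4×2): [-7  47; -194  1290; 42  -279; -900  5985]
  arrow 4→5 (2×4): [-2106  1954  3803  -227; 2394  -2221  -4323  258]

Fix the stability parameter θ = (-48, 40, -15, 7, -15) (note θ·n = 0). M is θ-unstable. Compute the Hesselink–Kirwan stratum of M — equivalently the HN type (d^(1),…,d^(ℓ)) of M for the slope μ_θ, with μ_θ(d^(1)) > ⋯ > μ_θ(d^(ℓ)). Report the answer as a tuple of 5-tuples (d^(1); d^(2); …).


Interval decomposition of M: I[1,4], I[2,2], I[3,5], I[4,4], I[4,5].
HN type (ℓ=6): μ^(1)=40; μ^(2)=32/3; μ^(3)=7; μ^(4)=-4; μ^(5)=-15; μ^(6)=-48

((0, 1, 0, 0, 0); (0, 1, 1, 1, 0); (0, 0, 0, 1, 0); (0, 0, 0, 2, 2); (0, 0, 1, 0, 0); (1, 0, 0, 0, 0))


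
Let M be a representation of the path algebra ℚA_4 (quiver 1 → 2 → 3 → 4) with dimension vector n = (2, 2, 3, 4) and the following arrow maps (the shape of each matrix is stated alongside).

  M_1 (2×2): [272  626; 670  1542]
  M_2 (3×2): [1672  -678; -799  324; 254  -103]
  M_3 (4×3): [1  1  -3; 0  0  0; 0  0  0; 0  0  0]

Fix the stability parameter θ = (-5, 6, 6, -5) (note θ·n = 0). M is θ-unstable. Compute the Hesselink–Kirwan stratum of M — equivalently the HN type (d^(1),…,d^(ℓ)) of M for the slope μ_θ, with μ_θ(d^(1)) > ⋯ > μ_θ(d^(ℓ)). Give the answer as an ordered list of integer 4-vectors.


Interval decomposition of M: I[1,3], I[1,4], I[3,3], I[4,4]^3.
HN type (ℓ=3): μ^(1)=6; μ^(2)=7/3; μ^(3)=-5

((0, 1, 2, 0); (0, 1, 1, 1); (2, 0, 0, 3))


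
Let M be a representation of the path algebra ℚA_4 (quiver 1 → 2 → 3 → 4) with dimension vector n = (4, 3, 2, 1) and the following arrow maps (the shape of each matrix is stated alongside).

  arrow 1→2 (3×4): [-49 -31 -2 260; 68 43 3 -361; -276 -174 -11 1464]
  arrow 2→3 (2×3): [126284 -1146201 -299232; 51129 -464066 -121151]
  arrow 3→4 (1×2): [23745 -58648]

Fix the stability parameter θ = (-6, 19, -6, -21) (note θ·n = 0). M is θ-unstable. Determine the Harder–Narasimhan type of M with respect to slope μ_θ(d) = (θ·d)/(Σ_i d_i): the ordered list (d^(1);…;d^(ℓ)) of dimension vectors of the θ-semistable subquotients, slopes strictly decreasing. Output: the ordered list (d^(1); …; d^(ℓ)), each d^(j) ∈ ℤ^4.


Interval decomposition of M: I[1,1], I[1,2], I[1,3], I[1,4].
HN type (ℓ=4): μ^(1)=19; μ^(2)=13/2; μ^(3)=-8/3; μ^(4)=-6

((0, 1, 0, 0); (0, 1, 1, 0); (0, 1, 1, 1); (4, 0, 0, 0))


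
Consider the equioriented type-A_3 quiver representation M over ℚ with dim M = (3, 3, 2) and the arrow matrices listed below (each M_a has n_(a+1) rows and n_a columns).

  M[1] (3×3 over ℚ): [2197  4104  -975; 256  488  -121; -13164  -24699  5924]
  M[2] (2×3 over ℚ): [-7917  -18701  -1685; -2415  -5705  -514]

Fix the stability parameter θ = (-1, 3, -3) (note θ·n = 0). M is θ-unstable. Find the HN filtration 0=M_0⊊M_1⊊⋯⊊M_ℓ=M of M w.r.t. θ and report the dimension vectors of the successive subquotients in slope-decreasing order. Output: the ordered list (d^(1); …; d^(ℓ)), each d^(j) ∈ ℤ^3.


Via rank(M_{q-1}∘⋯∘M_p): M ≅ I[1,2], I[1,3]^2.
μ_θ-semistable layers: μ^(1)=3; μ^(2)=0; μ^(3)=-1

((0, 1, 0); (0, 2, 2); (3, 0, 0))


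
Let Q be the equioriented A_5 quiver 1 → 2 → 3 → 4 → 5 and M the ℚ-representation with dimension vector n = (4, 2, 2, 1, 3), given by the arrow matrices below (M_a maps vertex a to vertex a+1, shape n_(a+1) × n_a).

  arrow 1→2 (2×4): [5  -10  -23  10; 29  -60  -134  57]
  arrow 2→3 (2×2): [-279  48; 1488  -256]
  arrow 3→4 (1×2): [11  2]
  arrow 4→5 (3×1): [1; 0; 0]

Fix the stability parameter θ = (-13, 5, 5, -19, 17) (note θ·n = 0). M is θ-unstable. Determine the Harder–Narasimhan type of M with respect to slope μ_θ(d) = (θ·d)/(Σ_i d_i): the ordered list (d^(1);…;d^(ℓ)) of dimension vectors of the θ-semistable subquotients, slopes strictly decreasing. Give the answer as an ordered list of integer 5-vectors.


Interval decomposition of M: I[1,1]^2, I[1,2], I[1,5], I[3,3], I[5,5]^2.
HN type (ℓ=4): μ^(1)=17; μ^(2)=5; μ^(3)=-3; μ^(4)=-13

((0, 0, 0, 0, 3); (0, 1, 1, 0, 0); (0, 1, 1, 1, 0); (4, 0, 0, 0, 0))


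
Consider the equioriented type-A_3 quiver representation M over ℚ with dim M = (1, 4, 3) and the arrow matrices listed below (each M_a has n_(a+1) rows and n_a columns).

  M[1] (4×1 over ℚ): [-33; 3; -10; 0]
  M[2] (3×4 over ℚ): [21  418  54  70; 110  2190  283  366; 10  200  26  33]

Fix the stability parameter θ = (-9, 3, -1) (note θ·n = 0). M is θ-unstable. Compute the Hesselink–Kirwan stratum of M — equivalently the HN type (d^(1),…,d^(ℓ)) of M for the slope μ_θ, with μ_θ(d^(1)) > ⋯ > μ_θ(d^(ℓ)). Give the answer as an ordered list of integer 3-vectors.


Via rank(M_{q-1}∘⋯∘M_p): M ≅ I[1,3], I[2,2], I[2,3]^2.
μ_θ-semistable layers: μ^(1)=3; μ^(2)=1; μ^(3)=-9

((0, 1, 0); (0, 3, 3); (1, 0, 0))


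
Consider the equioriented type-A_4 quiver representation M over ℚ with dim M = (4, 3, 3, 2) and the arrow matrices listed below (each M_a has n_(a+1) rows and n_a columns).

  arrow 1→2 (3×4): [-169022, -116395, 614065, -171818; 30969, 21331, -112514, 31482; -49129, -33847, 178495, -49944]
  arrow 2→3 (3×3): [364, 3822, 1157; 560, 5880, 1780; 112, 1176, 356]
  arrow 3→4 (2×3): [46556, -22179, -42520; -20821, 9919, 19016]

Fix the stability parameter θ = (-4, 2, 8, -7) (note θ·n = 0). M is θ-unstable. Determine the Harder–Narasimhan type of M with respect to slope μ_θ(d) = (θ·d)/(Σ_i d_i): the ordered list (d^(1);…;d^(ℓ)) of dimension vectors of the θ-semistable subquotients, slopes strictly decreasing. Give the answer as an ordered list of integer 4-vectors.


Interval decomposition of M: I[1,1], I[1,2]^2, I[1,4], I[3,3], I[3,4].
HN type (ℓ=5): μ^(1)=8; μ^(2)=2; μ^(3)=1; μ^(4)=1/2; μ^(5)=-4

((0, 0, 1, 0); (0, 2, 0, 0); (0, 1, 1, 1); (0, 0, 1, 1); (4, 0, 0, 0))


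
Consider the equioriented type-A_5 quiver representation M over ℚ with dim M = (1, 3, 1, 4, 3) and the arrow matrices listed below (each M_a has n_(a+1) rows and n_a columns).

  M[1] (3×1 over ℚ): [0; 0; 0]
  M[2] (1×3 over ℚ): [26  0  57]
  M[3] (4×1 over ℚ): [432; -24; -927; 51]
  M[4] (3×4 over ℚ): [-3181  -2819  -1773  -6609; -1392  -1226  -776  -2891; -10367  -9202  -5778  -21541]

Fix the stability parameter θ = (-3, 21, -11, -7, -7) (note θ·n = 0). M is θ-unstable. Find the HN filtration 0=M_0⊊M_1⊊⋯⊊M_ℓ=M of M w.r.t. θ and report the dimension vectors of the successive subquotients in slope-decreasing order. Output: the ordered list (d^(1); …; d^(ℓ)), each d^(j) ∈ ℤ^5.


Via rank(M_{q-1}∘⋯∘M_p): M ≅ I[1,1], I[2,2]^2, I[2,5], I[4,4], I[4,5]^2.
μ_θ-semistable layers: μ^(1)=21; μ^(2)=-1; μ^(3)=-3; μ^(4)=-7

((0, 2, 0, 0, 0); (0, 1, 1, 1, 1); (1, 0, 0, 0, 0); (0, 0, 0, 3, 2))


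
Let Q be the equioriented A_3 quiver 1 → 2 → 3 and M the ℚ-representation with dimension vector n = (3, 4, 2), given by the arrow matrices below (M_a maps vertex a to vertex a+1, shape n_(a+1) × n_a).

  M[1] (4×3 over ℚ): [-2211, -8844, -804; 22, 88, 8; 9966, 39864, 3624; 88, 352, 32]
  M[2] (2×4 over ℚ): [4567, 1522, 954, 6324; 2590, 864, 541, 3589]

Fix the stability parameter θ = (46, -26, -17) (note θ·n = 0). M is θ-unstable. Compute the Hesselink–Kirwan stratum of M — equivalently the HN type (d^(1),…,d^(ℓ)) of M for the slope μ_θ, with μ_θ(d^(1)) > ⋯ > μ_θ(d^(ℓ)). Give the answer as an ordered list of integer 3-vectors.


Barcode: M ≅ I[1,1]^2, I[1,3], I[2,2]^2, I[2,3]. HN layers by μ_θ (4 steps, strictly decreasing):
  μ^(1)=46; μ^(2)=1; μ^(3)=-17; μ^(4)=-26

((2, 0, 0); (1, 1, 1); (0, 0, 1); (0, 3, 0))


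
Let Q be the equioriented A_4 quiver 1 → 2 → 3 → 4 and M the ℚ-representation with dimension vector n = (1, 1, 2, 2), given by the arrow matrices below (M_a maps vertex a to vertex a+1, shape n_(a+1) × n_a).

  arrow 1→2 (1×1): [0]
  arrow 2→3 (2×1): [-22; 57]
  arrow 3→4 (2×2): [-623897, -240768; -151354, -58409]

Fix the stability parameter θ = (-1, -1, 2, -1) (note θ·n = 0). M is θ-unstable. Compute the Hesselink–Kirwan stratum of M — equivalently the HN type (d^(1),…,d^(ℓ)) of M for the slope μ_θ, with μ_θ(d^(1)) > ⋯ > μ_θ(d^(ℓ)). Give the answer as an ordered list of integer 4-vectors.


Via rank(M_{q-1}∘⋯∘M_p): M ≅ I[1,1], I[2,4], I[3,4].
μ_θ-semistable layers: μ^(1)=1/2; μ^(2)=-1

((0, 0, 2, 2); (1, 1, 0, 0))


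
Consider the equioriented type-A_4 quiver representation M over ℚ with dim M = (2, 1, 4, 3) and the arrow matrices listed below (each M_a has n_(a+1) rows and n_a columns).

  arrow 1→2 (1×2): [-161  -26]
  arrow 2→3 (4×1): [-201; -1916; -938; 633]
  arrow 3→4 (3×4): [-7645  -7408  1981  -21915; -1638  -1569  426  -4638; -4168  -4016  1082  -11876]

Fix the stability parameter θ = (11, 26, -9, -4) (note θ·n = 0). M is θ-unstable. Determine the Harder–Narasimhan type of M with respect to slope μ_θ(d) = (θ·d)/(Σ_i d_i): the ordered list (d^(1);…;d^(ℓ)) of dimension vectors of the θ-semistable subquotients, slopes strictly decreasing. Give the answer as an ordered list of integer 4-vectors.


Barcode: M ≅ I[1,1], I[1,3], I[3,4]^3. HN layers by μ_θ (4 steps, strictly decreasing):
  μ^(1)=11; μ^(2)=28/3; μ^(3)=-4; μ^(4)=-9

((1, 0, 0, 0); (1, 1, 1, 0); (0, 0, 0, 3); (0, 0, 3, 0))


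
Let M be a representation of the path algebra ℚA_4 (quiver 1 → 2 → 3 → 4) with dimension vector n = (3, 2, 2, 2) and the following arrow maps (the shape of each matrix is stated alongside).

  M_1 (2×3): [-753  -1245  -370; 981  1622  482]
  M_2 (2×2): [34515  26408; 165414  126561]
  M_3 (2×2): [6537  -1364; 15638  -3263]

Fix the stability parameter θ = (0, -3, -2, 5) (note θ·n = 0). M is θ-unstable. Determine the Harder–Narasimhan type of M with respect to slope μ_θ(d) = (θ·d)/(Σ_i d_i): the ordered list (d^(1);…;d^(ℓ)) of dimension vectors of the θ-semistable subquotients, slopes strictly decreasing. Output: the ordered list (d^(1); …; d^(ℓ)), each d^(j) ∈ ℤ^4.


Interval decomposition of M: I[1,1], I[1,4]^2.
HN type (ℓ=3): μ^(1)=5; μ^(2)=0; μ^(3)=-5/3

((0, 0, 0, 2); (1, 0, 0, 0); (2, 2, 2, 0))


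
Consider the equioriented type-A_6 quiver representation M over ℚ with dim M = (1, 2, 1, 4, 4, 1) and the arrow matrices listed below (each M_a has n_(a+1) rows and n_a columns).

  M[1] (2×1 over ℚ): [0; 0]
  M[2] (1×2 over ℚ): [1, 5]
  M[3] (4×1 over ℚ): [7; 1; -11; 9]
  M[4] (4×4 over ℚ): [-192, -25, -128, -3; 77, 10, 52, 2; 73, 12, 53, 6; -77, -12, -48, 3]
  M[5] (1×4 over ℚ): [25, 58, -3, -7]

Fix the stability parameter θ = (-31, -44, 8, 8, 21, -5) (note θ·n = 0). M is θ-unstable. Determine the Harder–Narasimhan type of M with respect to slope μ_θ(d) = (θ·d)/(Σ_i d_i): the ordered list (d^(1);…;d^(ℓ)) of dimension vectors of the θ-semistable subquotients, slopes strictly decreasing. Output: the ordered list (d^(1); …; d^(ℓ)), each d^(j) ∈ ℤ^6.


Barcode: M ≅ I[1,1], I[2,2], I[2,5], I[4,5]^2, I[4,6]. HN layers by μ_θ (4 steps, strictly decreasing):
  μ^(1)=21; μ^(2)=8; μ^(3)=-31; μ^(4)=-44

((0, 0, 0, 0, 3, 0); (0, 0, 1, 4, 1, 1); (1, 0, 0, 0, 0, 0); (0, 2, 0, 0, 0, 0))


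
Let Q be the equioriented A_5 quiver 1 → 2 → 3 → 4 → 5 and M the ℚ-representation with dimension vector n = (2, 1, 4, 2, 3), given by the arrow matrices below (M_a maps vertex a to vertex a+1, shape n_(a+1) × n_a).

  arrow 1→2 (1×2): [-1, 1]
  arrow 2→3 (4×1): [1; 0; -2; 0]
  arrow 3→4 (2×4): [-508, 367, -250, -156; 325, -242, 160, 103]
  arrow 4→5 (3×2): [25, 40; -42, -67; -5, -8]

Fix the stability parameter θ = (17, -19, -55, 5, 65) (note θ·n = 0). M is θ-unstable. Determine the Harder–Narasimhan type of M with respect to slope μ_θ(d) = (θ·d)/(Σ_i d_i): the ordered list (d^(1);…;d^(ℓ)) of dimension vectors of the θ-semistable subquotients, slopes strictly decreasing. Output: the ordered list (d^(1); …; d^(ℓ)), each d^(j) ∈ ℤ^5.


Via rank(M_{q-1}∘⋯∘M_p): M ≅ I[1,1], I[1,5], I[3,3]^2, I[3,5], I[5,5].
μ_θ-semistable layers: μ^(1)=65; μ^(2)=17; μ^(3)=5; μ^(4)=-19; μ^(5)=-55

((0, 0, 0, 0, 3); (1, 0, 0, 0, 0); (0, 0, 0, 2, 0); (1, 1, 1, 0, 0); (0, 0, 3, 0, 0))


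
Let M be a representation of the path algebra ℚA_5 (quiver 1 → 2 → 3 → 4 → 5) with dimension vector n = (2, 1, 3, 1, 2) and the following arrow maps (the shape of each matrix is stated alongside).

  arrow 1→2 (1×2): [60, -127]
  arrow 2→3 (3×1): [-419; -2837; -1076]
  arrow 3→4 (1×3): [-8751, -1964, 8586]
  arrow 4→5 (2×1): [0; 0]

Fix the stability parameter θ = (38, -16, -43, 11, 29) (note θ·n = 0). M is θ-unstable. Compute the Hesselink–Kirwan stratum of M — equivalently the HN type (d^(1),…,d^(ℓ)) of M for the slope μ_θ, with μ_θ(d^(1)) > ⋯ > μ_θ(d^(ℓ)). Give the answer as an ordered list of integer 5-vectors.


Barcode: M ≅ I[1,1], I[1,4], I[3,3]^2, I[5,5]^2. HN layers by μ_θ (5 steps, strictly decreasing):
  μ^(1)=38; μ^(2)=29; μ^(3)=11; μ^(4)=-7; μ^(5)=-43

((1, 0, 0, 0, 0); (0, 0, 0, 0, 2); (0, 0, 0, 1, 0); (1, 1, 1, 0, 0); (0, 0, 2, 0, 0))


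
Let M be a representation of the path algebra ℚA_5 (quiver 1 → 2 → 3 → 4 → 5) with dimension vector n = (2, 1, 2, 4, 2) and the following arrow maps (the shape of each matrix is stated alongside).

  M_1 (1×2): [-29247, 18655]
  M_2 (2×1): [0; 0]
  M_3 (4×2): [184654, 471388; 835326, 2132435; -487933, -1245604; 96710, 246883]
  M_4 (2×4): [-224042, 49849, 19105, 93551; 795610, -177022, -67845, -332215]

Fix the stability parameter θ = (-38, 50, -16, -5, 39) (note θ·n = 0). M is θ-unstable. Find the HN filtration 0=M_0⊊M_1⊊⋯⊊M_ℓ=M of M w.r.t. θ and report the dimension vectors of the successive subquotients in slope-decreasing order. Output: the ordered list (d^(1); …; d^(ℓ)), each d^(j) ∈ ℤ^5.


Via rank(M_{q-1}∘⋯∘M_p): M ≅ I[1,1], I[1,2], I[3,5]^2, I[4,4]^2.
μ_θ-semistable layers: μ^(1)=50; μ^(2)=39; μ^(3)=-5; μ^(4)=-16; μ^(5)=-38

((0, 1, 0, 0, 0); (0, 0, 0, 0, 2); (0, 0, 0, 4, 0); (0, 0, 2, 0, 0); (2, 0, 0, 0, 0))


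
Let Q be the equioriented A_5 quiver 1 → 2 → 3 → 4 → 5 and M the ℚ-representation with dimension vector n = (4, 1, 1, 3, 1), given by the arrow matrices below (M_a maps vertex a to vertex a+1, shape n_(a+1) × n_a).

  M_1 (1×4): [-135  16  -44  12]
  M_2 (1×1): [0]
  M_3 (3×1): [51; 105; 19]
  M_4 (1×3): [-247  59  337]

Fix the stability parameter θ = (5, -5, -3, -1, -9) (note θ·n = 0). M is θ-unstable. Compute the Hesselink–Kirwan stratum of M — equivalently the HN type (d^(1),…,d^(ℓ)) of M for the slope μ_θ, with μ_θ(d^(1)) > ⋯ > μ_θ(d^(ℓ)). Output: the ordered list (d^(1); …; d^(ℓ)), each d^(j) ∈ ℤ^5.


Via rank(M_{q-1}∘⋯∘M_p): M ≅ I[1,1]^3, I[1,2], I[3,5], I[4,4]^2.
μ_θ-semistable layers: μ^(1)=5; μ^(2)=0; μ^(3)=-1; μ^(4)=-13/3

((3, 0, 0, 0, 0); (1, 1, 0, 0, 0); (0, 0, 0, 2, 0); (0, 0, 1, 1, 1))


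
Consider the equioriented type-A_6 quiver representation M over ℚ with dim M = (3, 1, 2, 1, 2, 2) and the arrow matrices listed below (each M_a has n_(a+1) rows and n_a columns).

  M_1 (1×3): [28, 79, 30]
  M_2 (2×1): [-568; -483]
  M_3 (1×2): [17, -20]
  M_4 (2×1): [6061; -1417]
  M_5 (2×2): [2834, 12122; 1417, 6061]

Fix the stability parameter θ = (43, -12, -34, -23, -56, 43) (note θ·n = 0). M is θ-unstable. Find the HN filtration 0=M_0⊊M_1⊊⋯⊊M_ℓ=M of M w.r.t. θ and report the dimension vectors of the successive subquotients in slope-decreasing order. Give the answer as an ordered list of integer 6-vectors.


Interval decomposition of M: I[1,1]^2, I[1,5], I[3,3], I[5,6], I[6,6].
HN type (ℓ=4): μ^(1)=43; μ^(2)=-82/5; μ^(3)=-34; μ^(4)=-56

((2, 0, 0, 0, 0, 2); (1, 1, 1, 1, 1, 0); (0, 0, 1, 0, 0, 0); (0, 0, 0, 0, 1, 0))
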